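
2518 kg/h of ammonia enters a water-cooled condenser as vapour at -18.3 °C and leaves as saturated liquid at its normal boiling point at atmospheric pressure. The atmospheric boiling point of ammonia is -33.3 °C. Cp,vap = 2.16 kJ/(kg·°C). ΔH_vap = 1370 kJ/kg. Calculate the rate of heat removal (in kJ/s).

Q_c = 981 kJ/s

vapour -18.3→-33.3 °C: -32.4 kJ/kg
condensation at -33.3 °C: -1370 kJ/kg
Δh = -32.4 + -1370 = -1402.4 kJ/kg
Q = ṁ·Δh = 2518 kg/h × -1402.4 kJ/kg = -3.5312e+06 kJ/h
|Q| = 980.9 kW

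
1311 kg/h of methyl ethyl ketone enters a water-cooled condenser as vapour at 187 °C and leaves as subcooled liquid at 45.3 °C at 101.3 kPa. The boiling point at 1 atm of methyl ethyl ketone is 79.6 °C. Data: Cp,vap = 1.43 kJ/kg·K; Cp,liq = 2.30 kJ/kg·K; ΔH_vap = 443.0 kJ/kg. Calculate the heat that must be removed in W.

vapour 187→79.6 °C: -153.58 kJ/kg
condensation at 79.6 °C: -443 kJ/kg
liquid 79.6→45.3 °C: -78.89 kJ/kg
Δh = -153.58 + -443 + -78.89 = -675.47 kJ/kg
Q = ṁ·Δh = 1311 kg/h × -675.47 kJ/kg = -885540 kJ/h
|Q| = 245.98 kW = 245980 W

Q_c = 246000 W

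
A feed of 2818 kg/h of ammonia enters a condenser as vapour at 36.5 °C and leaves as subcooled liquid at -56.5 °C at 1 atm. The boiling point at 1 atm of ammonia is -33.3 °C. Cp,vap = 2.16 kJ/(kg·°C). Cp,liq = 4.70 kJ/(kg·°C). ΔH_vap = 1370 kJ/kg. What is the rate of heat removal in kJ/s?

vapour 36.5→-33.3 °C: -150.77 kJ/kg
condensation at -33.3 °C: -1370 kJ/kg
liquid -33.3→-56.5 °C: -109.04 kJ/kg
Δh = -150.77 + -1370 + -109.04 = -1629.8 kJ/kg
Q = ṁ·Δh = 2818 kg/h × -1629.8 kJ/kg = -4.5928e+06 kJ/h
|Q| = 1275.8 kW

Q_c = 1280 kJ/s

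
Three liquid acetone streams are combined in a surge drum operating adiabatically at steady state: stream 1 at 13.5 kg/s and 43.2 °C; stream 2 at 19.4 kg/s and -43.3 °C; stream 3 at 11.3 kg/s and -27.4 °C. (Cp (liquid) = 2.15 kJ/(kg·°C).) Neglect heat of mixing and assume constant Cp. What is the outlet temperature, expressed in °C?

Adiabatic, steady state ⇒ Σ ṁᵢCp,ᵢ(T_out − Tᵢ) = 0
Σ ṁᵢCp,ᵢTᵢ = 13.5×2.15×43.2 + 19.4×2.15×-43.3 + 11.3×2.15×-27.4 = -1217.8
Σ ṁᵢCp,ᵢ = 13.5×2.15 + 19.4×2.15 + 11.3×2.15 = 95.03
T_out = -1217.8 / 95.03 = -12.815 °C

T_out = -12.8 °C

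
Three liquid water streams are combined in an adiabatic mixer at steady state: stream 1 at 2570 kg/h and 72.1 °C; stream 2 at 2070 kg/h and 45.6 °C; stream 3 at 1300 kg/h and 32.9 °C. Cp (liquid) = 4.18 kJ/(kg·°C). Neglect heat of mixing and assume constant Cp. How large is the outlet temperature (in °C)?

T_out = 54.3 °C

Adiabatic, steady state ⇒ Σ ṁᵢCp,ᵢ(T_out − Tᵢ) = 0
T_out = Σ ṁᵢCp,ᵢTᵢ / Σ ṁᵢCp,ᵢ
      = 1.3479e+06 / 24829 = 54.286 °C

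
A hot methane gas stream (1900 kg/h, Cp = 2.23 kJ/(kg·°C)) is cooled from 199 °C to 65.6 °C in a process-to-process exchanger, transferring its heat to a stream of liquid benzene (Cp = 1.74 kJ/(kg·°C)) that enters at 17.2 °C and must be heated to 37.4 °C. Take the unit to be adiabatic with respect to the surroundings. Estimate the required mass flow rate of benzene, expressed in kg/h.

ṁ_c = 16100 kg/h

Heat released by hot stream: Q = 1900 × 2.23 × (199 − 65.6) = 565220 kJ/h
Energy balance on cold side (adiabatic exchanger): Q = ṁ_c·Cp_c·(T_c,out − T_c,in)
ṁ_c = 565220 / [1.74 × (37.4 − 17.2)] = 16081 kg/h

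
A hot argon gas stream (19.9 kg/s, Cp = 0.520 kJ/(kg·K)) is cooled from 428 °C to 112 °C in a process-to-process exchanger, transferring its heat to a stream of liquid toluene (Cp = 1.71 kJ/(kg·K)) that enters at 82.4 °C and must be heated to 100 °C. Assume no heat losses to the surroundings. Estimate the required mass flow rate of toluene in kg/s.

ṁ_c = 109 kg/s

Heat released by hot stream: Q = 19.9 × 0.520 × (428 − 112) = 3270 kJ/s
Energy balance on cold side (adiabatic exchanger): Q = ṁ_c·Cp_c·(T_c,out − T_c,in)
ṁ_c = 3270 / [1.71 × (100 − 82.4)] = 108.65 kg/s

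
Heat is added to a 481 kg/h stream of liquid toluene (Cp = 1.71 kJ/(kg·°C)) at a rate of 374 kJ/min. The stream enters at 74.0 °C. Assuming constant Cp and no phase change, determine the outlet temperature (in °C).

T_out = 101 °C

Q = 374 kJ/min = 22440 kJ/h
ΔT = Q/(ṁ·Cp) = 22440/(481×1.71) = 27.282 K
T_out = 74.0 + 27.282 = 101.28 °C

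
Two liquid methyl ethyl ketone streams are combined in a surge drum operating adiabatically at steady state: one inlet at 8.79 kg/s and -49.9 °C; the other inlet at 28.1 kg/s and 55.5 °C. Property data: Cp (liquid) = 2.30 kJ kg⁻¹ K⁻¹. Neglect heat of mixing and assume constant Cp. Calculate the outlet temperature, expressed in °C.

T_out = 30.4 °C

No heat crosses the boundary, so H_out = H_in.
T_out = Σ ṁᵢCp,ᵢTᵢ / Σ ṁᵢCp,ᵢ
      = 2578.1 / 84.847 = 30.386 °C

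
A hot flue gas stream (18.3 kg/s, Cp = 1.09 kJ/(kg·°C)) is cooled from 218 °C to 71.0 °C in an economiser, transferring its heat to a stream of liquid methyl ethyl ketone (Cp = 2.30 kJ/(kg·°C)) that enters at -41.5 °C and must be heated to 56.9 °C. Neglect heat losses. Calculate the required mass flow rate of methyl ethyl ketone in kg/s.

Heat released by hot stream: Q = 18.3 × 1.09 × (218 − 71.0) = 2932.2 kJ/s
Energy balance on cold side (adiabatic exchanger): Q = ṁ_c·Cp_c·(T_c,out − T_c,in)
ṁ_c = 2932.2 / [2.30 × (56.9 − -41.5)] = 12.956 kg/s

ṁ_c = 13.0 kg/s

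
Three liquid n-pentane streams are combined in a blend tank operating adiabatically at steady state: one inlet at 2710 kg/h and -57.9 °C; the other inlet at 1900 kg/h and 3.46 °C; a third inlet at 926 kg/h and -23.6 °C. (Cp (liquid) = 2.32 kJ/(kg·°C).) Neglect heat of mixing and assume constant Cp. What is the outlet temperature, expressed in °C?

T_out = -31.1 °C

Adiabatic, steady state ⇒ Σ ṁᵢCp,ᵢ(T_out − Tᵢ) = 0
Σ ṁᵢCp,ᵢTᵢ = 2710×2.32×-57.9 + 1900×2.32×3.46 + 926×2.32×-23.6 = -399480
Σ ṁᵢCp,ᵢ = 2710×2.32 + 1900×2.32 + 926×2.32 = 12844
T_out = -399480 / 12844 = -31.103 °C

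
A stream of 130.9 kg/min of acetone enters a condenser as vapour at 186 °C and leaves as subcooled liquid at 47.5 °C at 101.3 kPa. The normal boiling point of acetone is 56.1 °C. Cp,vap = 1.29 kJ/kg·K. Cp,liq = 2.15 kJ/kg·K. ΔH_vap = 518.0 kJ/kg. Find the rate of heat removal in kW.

vapour 186→56.1 °C: -167.57 kJ/kg
condensation at 56.1 °C: -518 kJ/kg
liquid 56.1→47.5 °C: -18.49 kJ/kg
Δh = -167.57 + -518 + -18.49 = -704.06 kJ/kg
Q = ṁ·Δh = 130.9 kg/min × -704.06 kJ/kg = -92162 kJ/min
|Q| = 1536 kW

Q_c = 1540 kW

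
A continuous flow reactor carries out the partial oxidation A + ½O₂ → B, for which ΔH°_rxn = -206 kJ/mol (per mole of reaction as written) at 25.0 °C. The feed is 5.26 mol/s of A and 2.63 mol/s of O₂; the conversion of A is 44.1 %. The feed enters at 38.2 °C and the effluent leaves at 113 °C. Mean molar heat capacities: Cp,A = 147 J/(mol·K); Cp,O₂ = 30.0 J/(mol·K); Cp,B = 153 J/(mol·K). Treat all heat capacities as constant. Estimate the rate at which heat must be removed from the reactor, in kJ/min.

Extent of reaction ξ = 0.441 × 5.26 = 2.3197 mol/s
Reaction term: ξ·ΔH°_rxn = 2.3197 × -206 = -477.85 kJ/s
Sensible, feed 38.2→25 °C: -11.248 kJ/s
Outlet flows (mol/s): A 2.9403, O₂ 1.4702, B 2.3197
Sensible, products 25→113 °C: 73.149 kJ/s
Q = ΔH = -415.95 kJ/s = -415.95 kW
Heat removed = 24957 kJ/min

Q_out = 25000 kJ/min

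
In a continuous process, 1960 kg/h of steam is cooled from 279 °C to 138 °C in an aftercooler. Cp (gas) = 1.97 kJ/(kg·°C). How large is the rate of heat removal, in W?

Q = ṁ·Cp·ΔT = 1960 × 1.97 × (138 − 279) = -544430 kJ/h
Converting: 544430 / 3600 s = 151.23 kW
Cooling duty = 151230 W

Q_c = 151000 W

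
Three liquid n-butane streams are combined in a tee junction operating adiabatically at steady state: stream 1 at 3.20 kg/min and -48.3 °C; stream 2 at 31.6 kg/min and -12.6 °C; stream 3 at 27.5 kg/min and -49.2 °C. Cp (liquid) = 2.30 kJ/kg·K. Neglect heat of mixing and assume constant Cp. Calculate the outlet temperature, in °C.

T_out = -30.6 °C

Energy balance with Q = 0: Σ ṁᵢCp,ᵢ(T_out − Tᵢ) = 0
T_out = Σ ṁᵢCp,ᵢTᵢ / Σ ṁᵢCp,ᵢ
      = -4383.2 / 143.29 = -30.589 °C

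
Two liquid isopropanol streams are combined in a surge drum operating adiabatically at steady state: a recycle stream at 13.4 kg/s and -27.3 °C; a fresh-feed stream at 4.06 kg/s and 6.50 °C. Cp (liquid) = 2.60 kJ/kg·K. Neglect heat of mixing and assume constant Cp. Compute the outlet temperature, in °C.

T_out = -19.4 °C

Adiabatic, steady state ⇒ Σ ṁᵢCp,ᵢ(T_out − Tᵢ) = 0
Σ ṁᵢCp,ᵢTᵢ = 13.4×2.60×-27.3 + 4.06×2.60×6.50 = -882.52
Σ ṁᵢCp,ᵢ = 13.4×2.60 + 4.06×2.60 = 45.396
T_out = -882.52 / 45.396 = -19.44 °C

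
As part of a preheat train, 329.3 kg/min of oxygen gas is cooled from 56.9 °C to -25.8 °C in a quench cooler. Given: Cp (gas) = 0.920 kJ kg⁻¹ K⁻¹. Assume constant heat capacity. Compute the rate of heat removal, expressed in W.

Q = ṁ·Cp·ΔT = 329.3 × 0.920 × (-25.8 − 56.9) = -25054 kJ/min
Converting: 25054 / 60 s = 417.57 kW
Cooling duty = 417570 W

Q_c = 418000 W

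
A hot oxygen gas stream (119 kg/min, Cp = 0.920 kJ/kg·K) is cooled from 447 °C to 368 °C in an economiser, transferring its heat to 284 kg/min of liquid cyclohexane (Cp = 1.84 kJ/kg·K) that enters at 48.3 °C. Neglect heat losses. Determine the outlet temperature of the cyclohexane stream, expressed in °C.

Heat released by hot stream: Q = 119 × 0.920 × (447 − 368) = 8648.9 kJ/min
Energy balance on cold side (adiabatic exchanger): Q = ṁ_c·Cp_c·(T_c,out − T_c,in)
T_c,out = 48.3 + 8648.9/(284 × 1.84) = 64.851 °C

T_c,out = 64.9 °C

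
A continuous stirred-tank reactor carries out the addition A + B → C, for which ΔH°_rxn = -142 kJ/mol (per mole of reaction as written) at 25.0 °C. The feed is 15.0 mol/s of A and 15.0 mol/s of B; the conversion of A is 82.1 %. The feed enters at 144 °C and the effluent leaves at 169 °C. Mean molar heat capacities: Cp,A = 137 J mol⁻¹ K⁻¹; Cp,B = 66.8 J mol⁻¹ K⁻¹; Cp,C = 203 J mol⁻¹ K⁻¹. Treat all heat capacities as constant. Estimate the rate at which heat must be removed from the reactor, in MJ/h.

Extent of reaction ξ = 0.821 × 15.0 = 12.315 mol/s
Reaction term: ξ·ΔH°_rxn = 12.315 × -142 = -1748.7 kJ/s
Sensible, feed 144→25 °C: -363.78 kJ/s
Outlet flows (mol/s): A 2.685, B 2.685, C 12.315
Sensible, products 25→169 °C: 438.79 kJ/s
Q = ΔH = -1673.7 kJ/s = -1673.7 kW
Heat removed = 6025.4 MJ/h

Q_out = 6030 MJ/h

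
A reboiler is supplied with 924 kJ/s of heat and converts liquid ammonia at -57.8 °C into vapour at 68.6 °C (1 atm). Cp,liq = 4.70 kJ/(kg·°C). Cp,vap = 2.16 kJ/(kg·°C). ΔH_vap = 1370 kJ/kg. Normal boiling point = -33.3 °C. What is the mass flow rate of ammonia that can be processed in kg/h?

ṁ = 1950 kg/h

Δh = 4.70×(-33.3−-57.8) + 1370 + 2.16×(68.6−-33.3) = 1705.3 kJ/kg
Q = 924 kJ/s = 924 kJ/s = 3.3264e+06 kJ/h
ṁ = Q/Δh = 3.3264e+06 / 1705.3 = 1950.7 kg/h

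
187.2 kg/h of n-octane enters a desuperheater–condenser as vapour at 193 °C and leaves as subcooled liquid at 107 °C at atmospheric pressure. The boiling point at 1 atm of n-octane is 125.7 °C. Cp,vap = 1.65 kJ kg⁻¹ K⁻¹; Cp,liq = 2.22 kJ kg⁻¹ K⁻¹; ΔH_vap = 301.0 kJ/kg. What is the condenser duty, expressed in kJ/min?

Q_c = 1420 kJ/min

vapour 193→125.7 °C: -111.04 kJ/kg
condensation at 125.7 °C: -301 kJ/kg
liquid 125.7→107 °C: -41.514 kJ/kg
Δh = -111.04 + -301 + -41.514 = -453.56 kJ/kg
Q = ṁ·Δh = 187.2 kg/h × -453.56 kJ/kg = -84906 kJ/h
|Q| = 23.585 kW = 1415.1 kJ/min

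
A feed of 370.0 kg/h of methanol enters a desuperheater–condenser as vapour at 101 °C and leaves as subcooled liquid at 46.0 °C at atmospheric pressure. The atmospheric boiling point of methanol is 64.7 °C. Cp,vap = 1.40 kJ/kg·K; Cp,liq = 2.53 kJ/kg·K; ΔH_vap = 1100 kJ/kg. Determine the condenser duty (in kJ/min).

Q_c = 7390 kJ/min

vapour 101→64.7 °C: -50.82 kJ/kg
condensation at 64.7 °C: -1100 kJ/kg
liquid 64.7→46.0 °C: -47.311 kJ/kg
Δh = -50.82 + -1100 + -47.311 = -1198.1 kJ/kg
Q = ṁ·Δh = 370.0 kg/h × -1198.1 kJ/kg = -443310 kJ/h
|Q| = 123.14 kW = 7388.5 kJ/min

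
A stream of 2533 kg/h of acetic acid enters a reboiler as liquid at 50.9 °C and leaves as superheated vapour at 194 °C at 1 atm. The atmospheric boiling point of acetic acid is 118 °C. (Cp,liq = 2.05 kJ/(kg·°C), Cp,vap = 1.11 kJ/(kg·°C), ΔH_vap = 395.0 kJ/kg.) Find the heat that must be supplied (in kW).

Q = 434 kW

liquid 50.9→118 °C: 137.55 kJ/kg
vaporisation at 118 °C: 395 kJ/kg
vapour 118→194 °C: 84.36 kJ/kg
Δh = 137.55 + 395 + 84.36 = 616.91 kJ/kg
Q = ṁ·Δh = 2533 kg/h × 616.91 kJ/kg = 1.5626e+06 kJ/h
|Q| = 434.07 kW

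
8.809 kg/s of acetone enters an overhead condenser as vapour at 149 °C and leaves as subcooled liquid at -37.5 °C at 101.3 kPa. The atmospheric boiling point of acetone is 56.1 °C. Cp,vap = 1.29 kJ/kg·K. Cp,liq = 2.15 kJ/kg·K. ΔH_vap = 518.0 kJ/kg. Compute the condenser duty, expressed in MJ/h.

vapour 149→56.1 °C: -119.84 kJ/kg
condensation at 56.1 °C: -518 kJ/kg
liquid 56.1→-37.5 °C: -201.24 kJ/kg
Δh = -119.84 + -518 + -201.24 = -839.08 kJ/kg
Q = ṁ·Δh = 8.809 kg/s × -839.08 kJ/kg = -7391.5 kJ/s
|Q| = 7391.5 kW = 26609 MJ/h

Q_c = 26600 MJ/h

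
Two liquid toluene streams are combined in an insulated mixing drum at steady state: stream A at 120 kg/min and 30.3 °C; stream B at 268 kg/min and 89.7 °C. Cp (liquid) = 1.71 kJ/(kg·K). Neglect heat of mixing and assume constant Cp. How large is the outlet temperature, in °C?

T_out = 71.3 °C

No heat crosses the boundary, so H_out = H_in.
Σ ṁᵢCp,ᵢTᵢ = 120×1.71×30.3 + 268×1.71×89.7 = 47325
Σ ṁᵢCp,ᵢ = 120×1.71 + 268×1.71 = 663.48
T_out = 47325 / 663.48 = 71.329 °C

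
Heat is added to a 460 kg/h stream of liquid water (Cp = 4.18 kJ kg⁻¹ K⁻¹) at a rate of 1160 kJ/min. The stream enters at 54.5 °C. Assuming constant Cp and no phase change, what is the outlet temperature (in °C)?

Q = 1160 kJ/min = 69600 kJ/h
ΔT = Q/(ṁ·Cp) = 69600/(460×4.18) = 36.197 K
T_out = 54.5 + 36.197 = 90.697 °C

T_out = 90.7 °C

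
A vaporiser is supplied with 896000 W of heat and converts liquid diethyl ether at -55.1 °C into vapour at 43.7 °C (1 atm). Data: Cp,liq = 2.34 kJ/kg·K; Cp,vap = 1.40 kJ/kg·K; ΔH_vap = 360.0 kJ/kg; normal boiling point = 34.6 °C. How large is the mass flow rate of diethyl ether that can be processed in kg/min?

Δh = 2.34×(34.6−-55.1) + 360.0 + 1.40×(43.7−34.6) = 582.64 kJ/kg
Q = 896000 W = 896 kJ/s = 53760 kJ/min
ṁ = Q/Δh = 53760 / 582.64 = 92.27 kg/min

ṁ = 92.3 kg/min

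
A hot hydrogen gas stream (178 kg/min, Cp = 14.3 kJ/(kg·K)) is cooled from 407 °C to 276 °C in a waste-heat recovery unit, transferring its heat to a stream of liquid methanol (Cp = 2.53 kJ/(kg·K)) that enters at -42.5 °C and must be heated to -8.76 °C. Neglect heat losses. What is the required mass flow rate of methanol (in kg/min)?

Heat released by hot stream: Q = 178 × 14.3 × (407 − 276) = 333450 kJ/min
Energy balance on cold side (adiabatic exchanger): Q = ṁ_c·Cp_c·(T_c,out − T_c,in)
ṁ_c = 333450 / [2.53 × (-8.76 − -42.5)] = 3906.3 kg/min

ṁ_c = 3910 kg/min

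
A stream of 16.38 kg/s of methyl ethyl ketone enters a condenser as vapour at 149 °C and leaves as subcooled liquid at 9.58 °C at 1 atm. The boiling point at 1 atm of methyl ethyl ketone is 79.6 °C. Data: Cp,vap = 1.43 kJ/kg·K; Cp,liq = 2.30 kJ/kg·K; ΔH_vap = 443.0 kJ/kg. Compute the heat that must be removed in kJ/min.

Q_c = 691000 kJ/min

vapour 149→79.6 °C: -99.242 kJ/kg
condensation at 79.6 °C: -443 kJ/kg
liquid 79.6→9.58 °C: -161.05 kJ/kg
Δh = -99.242 + -443 + -161.05 = -703.29 kJ/kg
Q = ṁ·Δh = 16.38 kg/s × -703.29 kJ/kg = -11520 kJ/s
|Q| = 11520 kW = 691190 kJ/min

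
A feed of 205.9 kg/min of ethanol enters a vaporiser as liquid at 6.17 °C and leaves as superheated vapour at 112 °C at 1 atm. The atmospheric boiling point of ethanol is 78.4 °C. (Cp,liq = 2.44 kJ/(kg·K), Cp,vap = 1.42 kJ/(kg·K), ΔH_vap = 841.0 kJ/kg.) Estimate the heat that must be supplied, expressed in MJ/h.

Q = 13200 MJ/h

liquid 6.17→78.4 °C: 176.24 kJ/kg
vaporisation at 78.4 °C: 841 kJ/kg
vapour 78.4→112 °C: 47.712 kJ/kg
Δh = 176.24 + 841 + 47.712 = 1065 kJ/kg
Q = ṁ·Δh = 205.9 kg/min × 1065 kJ/kg = 219270 kJ/min
|Q| = 3654.6 kW = 13156 MJ/h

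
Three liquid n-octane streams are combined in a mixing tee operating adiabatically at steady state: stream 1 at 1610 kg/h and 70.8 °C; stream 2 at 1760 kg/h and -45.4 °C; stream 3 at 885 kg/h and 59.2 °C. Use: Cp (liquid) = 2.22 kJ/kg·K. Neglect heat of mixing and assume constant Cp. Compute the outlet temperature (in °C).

No heat crosses the boundary, so H_out = H_in.
Σ ṁᵢCp,ᵢTᵢ = 1610×2.22×70.8 + 1760×2.22×-45.4 + 885×2.22×59.2 = 191980
Σ ṁᵢCp,ᵢ = 1610×2.22 + 1760×2.22 + 885×2.22 = 9446.1
T_out = 191980 / 9446.1 = 20.323 °C

T_out = 20.3 °C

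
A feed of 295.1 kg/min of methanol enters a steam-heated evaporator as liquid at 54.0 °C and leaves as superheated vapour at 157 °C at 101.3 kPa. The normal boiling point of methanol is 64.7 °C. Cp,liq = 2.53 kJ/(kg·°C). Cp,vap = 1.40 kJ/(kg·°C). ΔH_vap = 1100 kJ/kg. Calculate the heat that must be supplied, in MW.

liquid 54.0→64.7 °C: 27.071 kJ/kg
vaporisation at 64.7 °C: 1100 kJ/kg
vapour 64.7→157 °C: 129.22 kJ/kg
Δh = 27.071 + 1100 + 129.22 = 1256.3 kJ/kg
Q = ṁ·Δh = 295.1 kg/min × 1256.3 kJ/kg = 370730 kJ/min
|Q| = 6178.9 kW = 6.1789 MW

Q = 6.18 MW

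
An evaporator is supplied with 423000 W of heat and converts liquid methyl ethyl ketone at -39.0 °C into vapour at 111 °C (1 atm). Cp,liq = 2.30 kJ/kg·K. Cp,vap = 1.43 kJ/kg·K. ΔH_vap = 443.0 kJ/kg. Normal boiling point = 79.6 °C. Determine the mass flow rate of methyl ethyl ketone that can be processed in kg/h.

ṁ = 2000 kg/h

Δh = 2.30×(79.6−-39.0) + 443.0 + 1.43×(111−79.6) = 760.68 kJ/kg
Q = 423000 W = 423 kJ/s = 1.5228e+06 kJ/h
ṁ = Q/Δh = 1.5228e+06 / 760.68 = 2001.9 kg/h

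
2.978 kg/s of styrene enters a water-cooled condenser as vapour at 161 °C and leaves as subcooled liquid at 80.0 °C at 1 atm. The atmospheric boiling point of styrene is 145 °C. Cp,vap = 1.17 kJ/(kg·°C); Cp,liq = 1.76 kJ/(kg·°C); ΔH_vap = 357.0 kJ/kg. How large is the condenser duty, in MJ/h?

Q_c = 5250 MJ/h

vapour 161→145 °C: -18.72 kJ/kg
condensation at 145 °C: -357 kJ/kg
liquid 145→80.0 °C: -114.4 kJ/kg
Δh = -18.72 + -357 + -114.4 = -490.12 kJ/kg
Q = ṁ·Δh = 2.978 kg/s × -490.12 kJ/kg = -1459.6 kJ/s
|Q| = 1459.6 kW = 5254.5 MJ/h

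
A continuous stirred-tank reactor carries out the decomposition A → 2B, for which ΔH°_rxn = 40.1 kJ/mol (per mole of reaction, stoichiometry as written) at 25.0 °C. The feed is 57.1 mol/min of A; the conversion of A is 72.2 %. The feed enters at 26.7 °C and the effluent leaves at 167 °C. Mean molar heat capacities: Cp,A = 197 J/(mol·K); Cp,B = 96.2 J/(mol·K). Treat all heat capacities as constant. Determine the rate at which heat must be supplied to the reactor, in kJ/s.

Extent of reaction ξ = 0.722 × 57.1 = 41.226 mol/min
Reaction term: ξ·ΔH°_rxn = 41.226 × 40.1 = 1653.2 kJ/min
Sensible, feed 26.7→25 °C: -19.123 kJ/min
Outlet flows (mol/min): A 15.874, B 82.452
Sensible, products 25→167 °C: 1570.4 kJ/min
Q = ΔH = 3204.4 kJ/min = 53.407 kW
Heat supplied = 53.407 kJ/s

Q_in = 53.4 kJ/s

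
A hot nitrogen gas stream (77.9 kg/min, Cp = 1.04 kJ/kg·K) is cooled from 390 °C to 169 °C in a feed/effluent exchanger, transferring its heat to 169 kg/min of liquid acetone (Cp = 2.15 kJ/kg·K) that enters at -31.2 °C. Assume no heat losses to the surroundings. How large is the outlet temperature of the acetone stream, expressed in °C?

T_c,out = 18.1 °C

Heat released by hot stream: Q = 77.9 × 1.04 × (390 − 169) = 17905 kJ/min
Energy balance on cold side (adiabatic exchanger): Q = ṁ_c·Cp_c·(T_c,out − T_c,in)
T_c,out = -31.2 + 17905/(169 × 2.15) = 18.076 °C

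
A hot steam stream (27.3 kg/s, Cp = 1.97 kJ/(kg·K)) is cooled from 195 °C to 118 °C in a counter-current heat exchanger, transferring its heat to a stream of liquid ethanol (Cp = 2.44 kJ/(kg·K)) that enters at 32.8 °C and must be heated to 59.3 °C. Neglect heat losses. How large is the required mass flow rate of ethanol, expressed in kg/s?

Heat released by hot stream: Q = 27.3 × 1.97 × (195 − 118) = 4141.1 kJ/s
Energy balance on cold side (adiabatic exchanger): Q = ṁ_c·Cp_c·(T_c,out − T_c,in)
ṁ_c = 4141.1 / [2.44 × (59.3 − 32.8)] = 64.045 kg/s

ṁ_c = 64.0 kg/s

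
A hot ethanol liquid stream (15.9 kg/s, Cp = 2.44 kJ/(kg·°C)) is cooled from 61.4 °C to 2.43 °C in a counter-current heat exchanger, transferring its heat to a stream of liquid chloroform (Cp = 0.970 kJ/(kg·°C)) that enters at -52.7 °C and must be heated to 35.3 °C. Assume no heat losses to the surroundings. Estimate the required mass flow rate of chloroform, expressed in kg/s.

ṁ_c = 26.8 kg/s

Heat released by hot stream: Q = 15.9 × 2.44 × (61.4 − 2.43) = 2287.8 kJ/s
Energy balance on cold side (adiabatic exchanger): Q = ṁ_c·Cp_c·(T_c,out − T_c,in)
ṁ_c = 2287.8 / [0.970 × (35.3 − -52.7)] = 26.802 kg/s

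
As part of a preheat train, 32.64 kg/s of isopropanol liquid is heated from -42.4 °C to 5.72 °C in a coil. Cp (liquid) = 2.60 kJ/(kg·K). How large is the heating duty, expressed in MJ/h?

Q = ṁ·Cp·ΔT = 32.64 × 2.60 × (5.72 − -42.4) = 4083.7 kJ/s
Heating duty = 14701 MJ/h

Q = 14700 MJ/h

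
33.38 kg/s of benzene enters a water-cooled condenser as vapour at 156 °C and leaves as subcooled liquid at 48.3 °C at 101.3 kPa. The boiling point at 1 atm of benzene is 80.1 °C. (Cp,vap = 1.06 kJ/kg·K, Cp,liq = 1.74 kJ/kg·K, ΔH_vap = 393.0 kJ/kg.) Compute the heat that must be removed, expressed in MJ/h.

Q_c = 63500 MJ/h

vapour 156→80.1 °C: -80.454 kJ/kg
condensation at 80.1 °C: -393 kJ/kg
liquid 80.1→48.3 °C: -55.332 kJ/kg
Δh = -80.454 + -393 + -55.332 = -528.79 kJ/kg
Q = ṁ·Δh = 33.38 kg/s × -528.79 kJ/kg = -17651 kJ/s
|Q| = 17651 kW = 63543 MJ/h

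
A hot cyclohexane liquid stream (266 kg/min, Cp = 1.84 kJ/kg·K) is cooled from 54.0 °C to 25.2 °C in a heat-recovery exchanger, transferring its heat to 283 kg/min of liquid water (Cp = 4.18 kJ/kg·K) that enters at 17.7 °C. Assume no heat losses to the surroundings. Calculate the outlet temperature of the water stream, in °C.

T_c,out = 29.6 °C

Heat released by hot stream: Q = 266 × 1.84 × (54.0 − 25.2) = 14096 kJ/min
Energy balance on cold side (adiabatic exchanger): Q = ṁ_c·Cp_c·(T_c,out − T_c,in)
T_c,out = 17.7 + 14096/(283 × 4.18) = 29.616 °C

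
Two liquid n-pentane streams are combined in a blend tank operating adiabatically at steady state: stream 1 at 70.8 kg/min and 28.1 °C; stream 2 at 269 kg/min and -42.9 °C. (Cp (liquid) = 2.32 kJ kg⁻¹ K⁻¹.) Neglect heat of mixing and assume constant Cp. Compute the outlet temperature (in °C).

T_out = -28.1 °C

Adiabatic, steady state ⇒ Σ ṁᵢCp,ᵢ(T_out − Tᵢ) = 0
T_out = Σ ṁᵢCp,ᵢTᵢ / Σ ṁᵢCp,ᵢ
      = -22157 / 788.34 = -28.107 °C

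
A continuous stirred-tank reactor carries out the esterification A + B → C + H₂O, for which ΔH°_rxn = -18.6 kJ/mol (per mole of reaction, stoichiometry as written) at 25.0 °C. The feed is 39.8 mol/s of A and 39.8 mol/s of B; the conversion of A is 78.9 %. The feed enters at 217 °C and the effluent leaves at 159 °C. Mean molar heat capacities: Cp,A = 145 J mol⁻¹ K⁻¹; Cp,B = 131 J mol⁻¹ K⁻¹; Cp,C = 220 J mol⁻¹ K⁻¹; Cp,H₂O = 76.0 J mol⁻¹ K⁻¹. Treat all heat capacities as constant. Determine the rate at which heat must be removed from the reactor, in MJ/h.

Extent of reaction ξ = 0.789 × 39.8 = 31.402 mol/s
Reaction term: ξ·ΔH°_rxn = 31.402 × -18.6 = -584.08 kJ/s
Sensible, feed 217→25 °C: -2109.1 kJ/s
Outlet flows (mol/s): A 8.3978, B 8.3978, C 31.402, H₂O 31.402
Sensible, products 25→159 °C: 1556.1 kJ/s
Q = ΔH = -1137 kJ/s = -1137 kW
Heat removed = 4093.3 MJ/h

Q_out = 4090 MJ/h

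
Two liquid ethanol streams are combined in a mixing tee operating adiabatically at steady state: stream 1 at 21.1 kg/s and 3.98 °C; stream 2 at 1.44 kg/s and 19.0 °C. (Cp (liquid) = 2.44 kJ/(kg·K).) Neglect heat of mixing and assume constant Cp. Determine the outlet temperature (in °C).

Energy balance with Q = 0: Σ ṁᵢCp,ᵢ(T_out − Tᵢ) = 0
T_out = Σ ṁᵢCp,ᵢTᵢ / Σ ṁᵢCp,ᵢ
      = 271.66 / 54.998 = 4.9396 °C

T_out = 4.94 °C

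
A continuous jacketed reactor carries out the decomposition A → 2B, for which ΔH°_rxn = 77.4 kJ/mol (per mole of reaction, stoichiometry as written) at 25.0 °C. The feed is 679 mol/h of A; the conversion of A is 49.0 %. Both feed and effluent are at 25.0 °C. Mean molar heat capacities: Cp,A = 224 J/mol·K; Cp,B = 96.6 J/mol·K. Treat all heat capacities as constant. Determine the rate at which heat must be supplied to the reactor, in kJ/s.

Q_in = 7.15 kJ/s

Extent of reaction ξ = 0.490 × 679 = 332.71 mol/h
Reaction term: ξ·ΔH°_rxn = 332.71 × 77.4 = 25752 kJ/h
Q = ΔH = 25752 kJ/h = 7.1533 kW
Heat supplied = 7.1533 kJ/s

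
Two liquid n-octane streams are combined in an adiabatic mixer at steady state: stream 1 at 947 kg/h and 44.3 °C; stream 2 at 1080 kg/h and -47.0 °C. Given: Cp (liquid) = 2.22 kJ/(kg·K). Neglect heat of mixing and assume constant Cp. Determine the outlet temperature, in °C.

Energy balance with Q = 0: Σ ṁᵢCp,ᵢ(T_out − Tᵢ) = 0
T_out = Σ ṁᵢCp,ᵢTᵢ / Σ ṁᵢCp,ᵢ
      = -19554 / 4499.9 = -4.3453 °C

T_out = -4.35 °C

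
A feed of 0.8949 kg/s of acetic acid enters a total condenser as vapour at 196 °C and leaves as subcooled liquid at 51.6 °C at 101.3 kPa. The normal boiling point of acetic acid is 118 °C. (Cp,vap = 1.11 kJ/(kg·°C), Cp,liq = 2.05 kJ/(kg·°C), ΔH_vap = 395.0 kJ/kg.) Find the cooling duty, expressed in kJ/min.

vapour 196→118 °C: -86.58 kJ/kg
condensation at 118 °C: -395 kJ/kg
liquid 118→51.6 °C: -136.12 kJ/kg
Δh = -86.58 + -395 + -136.12 = -617.7 kJ/kg
Q = ṁ·Δh = 0.8949 kg/s × -617.7 kJ/kg = -552.78 kJ/s
|Q| = 552.78 kW = 33167 kJ/min

Q_c = 33200 kJ/min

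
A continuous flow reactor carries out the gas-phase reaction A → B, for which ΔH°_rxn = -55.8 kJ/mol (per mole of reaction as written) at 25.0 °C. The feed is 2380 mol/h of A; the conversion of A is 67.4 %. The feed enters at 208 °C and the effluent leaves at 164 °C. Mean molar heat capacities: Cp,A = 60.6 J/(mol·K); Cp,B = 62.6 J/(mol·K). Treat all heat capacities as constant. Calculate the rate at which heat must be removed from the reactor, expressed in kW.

Extent of reaction ξ = 0.674 × 2380 = 1604.1 mol/h
Reaction term: ξ·ΔH°_rxn = 1604.1 × -55.8 = -89510 kJ/h
Sensible, feed 208→25 °C: -26394 kJ/h
Outlet flows (mol/h): A 775.88, B 1604.1
Sensible, products 25→164 °C: 20494 kJ/h
Q = ΔH = -95410 kJ/h = -26.503 kW
Heat removed = 26.503 kW

Q_out = 26.5 kW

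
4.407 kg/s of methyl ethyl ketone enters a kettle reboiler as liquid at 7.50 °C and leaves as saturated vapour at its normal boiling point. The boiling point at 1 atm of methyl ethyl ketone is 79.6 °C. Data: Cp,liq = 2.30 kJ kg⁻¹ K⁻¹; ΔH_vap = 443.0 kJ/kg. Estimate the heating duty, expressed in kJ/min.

Q = 161000 kJ/min

liquid 7.50→79.6 °C: 165.83 kJ/kg
vaporisation at 79.6 °C: 443 kJ/kg
Δh = 165.83 + 443 = 608.83 kJ/kg
Q = ṁ·Δh = 4.407 kg/s × 608.83 kJ/kg = 2683.1 kJ/s
|Q| = 2683.1 kW = 160990 kJ/min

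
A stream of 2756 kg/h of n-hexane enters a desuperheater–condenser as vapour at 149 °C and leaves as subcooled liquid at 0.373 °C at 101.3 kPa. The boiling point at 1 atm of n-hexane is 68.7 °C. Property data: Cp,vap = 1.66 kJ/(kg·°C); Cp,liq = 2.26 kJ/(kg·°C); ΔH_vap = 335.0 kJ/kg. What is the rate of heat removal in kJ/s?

vapour 149→68.7 °C: -133.3 kJ/kg
condensation at 68.7 °C: -335 kJ/kg
liquid 68.7→0.373 °C: -154.42 kJ/kg
Δh = -133.3 + -335 + -154.42 = -622.72 kJ/kg
Q = ṁ·Δh = 2756 kg/h × -622.72 kJ/kg = -1.7162e+06 kJ/h
|Q| = 476.72 kW

Q_c = 477 kJ/s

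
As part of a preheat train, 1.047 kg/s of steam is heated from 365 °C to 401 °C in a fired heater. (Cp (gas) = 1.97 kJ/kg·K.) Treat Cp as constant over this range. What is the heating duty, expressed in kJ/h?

Q = ṁ·Cp·ΔT = 1.047 × 1.97 × (401 − 365) = 74.253 kJ/s
Heating duty = 267310 kJ/h

Q = 267000 kJ/h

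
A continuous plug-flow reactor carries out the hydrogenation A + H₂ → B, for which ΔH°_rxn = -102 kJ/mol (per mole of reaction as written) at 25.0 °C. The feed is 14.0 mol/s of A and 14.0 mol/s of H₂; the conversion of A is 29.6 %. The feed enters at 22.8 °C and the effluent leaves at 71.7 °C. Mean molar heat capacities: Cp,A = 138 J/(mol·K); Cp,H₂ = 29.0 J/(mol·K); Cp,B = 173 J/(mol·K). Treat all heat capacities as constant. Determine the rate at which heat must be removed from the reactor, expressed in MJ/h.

Extent of reaction ξ = 0.296 × 14.0 = 4.144 mol/s
Reaction term: ξ·ΔH°_rxn = 4.144 × -102 = -422.69 kJ/s
Sensible, feed 22.8→25 °C: 5.1436 kJ/s
Outlet flows (mol/s): A 9.856, H₂ 9.856, B 4.144
Sensible, products 25→71.7 °C: 110.35 kJ/s
Q = ΔH = -307.2 kJ/s = -307.2 kW
Heat removed = 1105.9 MJ/h

Q_out = 1110 MJ/h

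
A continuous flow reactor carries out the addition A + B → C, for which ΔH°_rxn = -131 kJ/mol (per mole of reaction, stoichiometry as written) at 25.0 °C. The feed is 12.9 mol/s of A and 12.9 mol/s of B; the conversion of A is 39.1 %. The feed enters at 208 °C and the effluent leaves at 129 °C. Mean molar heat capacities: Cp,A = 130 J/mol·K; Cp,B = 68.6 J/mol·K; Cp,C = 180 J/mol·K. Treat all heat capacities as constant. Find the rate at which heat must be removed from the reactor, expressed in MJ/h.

Extent of reaction ξ = 0.391 × 12.9 = 5.0439 mol/s
Reaction term: ξ·ΔH°_rxn = 5.0439 × -131 = -660.75 kJ/s
Sensible, feed 208→25 °C: -468.84 kJ/s
Outlet flows (mol/s): A 7.8561, B 7.8561, C 5.0439
Sensible, products 25→129 °C: 256.68 kJ/s
Q = ΔH = -872.9 kJ/s = -872.9 kW
Heat removed = 3142.4 MJ/h

Q_out = 3140 MJ/h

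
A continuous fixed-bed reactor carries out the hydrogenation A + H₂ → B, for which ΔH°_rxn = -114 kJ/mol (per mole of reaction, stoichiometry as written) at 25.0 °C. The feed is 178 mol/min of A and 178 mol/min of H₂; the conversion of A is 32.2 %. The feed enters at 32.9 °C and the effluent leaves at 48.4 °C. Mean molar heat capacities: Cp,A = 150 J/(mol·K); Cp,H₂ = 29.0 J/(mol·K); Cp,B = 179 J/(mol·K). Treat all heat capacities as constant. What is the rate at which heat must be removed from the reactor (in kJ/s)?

Extent of reaction ξ = 0.322 × 178 = 57.316 mol/min
Reaction term: ξ·ΔH°_rxn = 57.316 × -114 = -6534 kJ/min
Sensible, feed 32.9→25 °C: -251.71 kJ/min
Outlet flows (mol/min): A 120.68, H₂ 120.68, B 57.316
Sensible, products 25→48.4 °C: 745.57 kJ/min
Q = ΔH = -6040.2 kJ/min = -100.67 kW
Heat removed = 100.67 kJ/s

Q_out = 101 kJ/s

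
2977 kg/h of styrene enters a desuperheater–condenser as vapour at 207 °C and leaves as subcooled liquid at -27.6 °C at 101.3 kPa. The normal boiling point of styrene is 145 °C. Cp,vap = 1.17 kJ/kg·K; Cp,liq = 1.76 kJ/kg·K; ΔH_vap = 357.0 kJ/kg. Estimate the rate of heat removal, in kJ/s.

vapour 207→145 °C: -72.54 kJ/kg
condensation at 145 °C: -357 kJ/kg
liquid 145→-27.6 °C: -303.78 kJ/kg
Δh = -72.54 + -357 + -303.78 = -733.32 kJ/kg
Q = ṁ·Δh = 2977 kg/h × -733.32 kJ/kg = -2.1831e+06 kJ/h
|Q| = 606.41 kW

Q_c = 606 kJ/s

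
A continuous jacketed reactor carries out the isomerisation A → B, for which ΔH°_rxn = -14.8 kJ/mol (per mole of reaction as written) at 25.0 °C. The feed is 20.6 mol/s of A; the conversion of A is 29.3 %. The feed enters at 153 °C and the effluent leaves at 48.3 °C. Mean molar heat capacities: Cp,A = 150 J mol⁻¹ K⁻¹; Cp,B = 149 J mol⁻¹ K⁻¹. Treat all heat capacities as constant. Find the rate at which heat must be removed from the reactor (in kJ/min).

Q_out = 24800 kJ/min

Extent of reaction ξ = 0.293 × 20.6 = 6.0358 mol/s
Reaction term: ξ·ΔH°_rxn = 6.0358 × -14.8 = -89.33 kJ/s
Sensible, feed 153→25 °C: -395.52 kJ/s
Outlet flows (mol/s): A 14.564, B 6.0358
Sensible, products 25→48.3 °C: 71.856 kJ/s
Q = ΔH = -412.99 kJ/s = -412.99 kW
Heat removed = 24780 kJ/min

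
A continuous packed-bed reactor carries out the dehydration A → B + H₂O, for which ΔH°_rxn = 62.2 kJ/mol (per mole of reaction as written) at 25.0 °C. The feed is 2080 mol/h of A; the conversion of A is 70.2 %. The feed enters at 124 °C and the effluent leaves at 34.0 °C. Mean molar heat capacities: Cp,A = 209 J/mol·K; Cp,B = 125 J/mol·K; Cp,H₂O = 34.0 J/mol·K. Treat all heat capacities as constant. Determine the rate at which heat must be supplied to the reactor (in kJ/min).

Extent of reaction ξ = 0.702 × 2080 = 1460.2 mol/h
Reaction term: ξ·ΔH°_rxn = 1460.2 × 62.2 = 90822 kJ/h
Sensible, feed 124→25 °C: -43037 kJ/h
Outlet flows (mol/h): A 619.84, B 1460.2, H₂O 1460.2
Sensible, products 25→34.0 °C: 3255.4 kJ/h
Q = ΔH = 51040 kJ/h = 14.178 kW
Heat supplied = 850.67 kJ/min

Q_in = 851 kJ/min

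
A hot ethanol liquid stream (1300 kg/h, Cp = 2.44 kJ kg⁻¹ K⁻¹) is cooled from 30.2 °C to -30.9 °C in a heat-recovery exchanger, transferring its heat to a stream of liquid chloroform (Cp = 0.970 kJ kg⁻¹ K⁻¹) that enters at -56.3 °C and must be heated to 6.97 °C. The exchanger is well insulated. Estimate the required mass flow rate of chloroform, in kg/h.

ṁ_c = 3160 kg/h

Heat released by hot stream: Q = 1300 × 2.44 × (30.2 − -30.9) = 193810 kJ/h
Energy balance on cold side (adiabatic exchanger): Q = ṁ_c·Cp_c·(T_c,out − T_c,in)
ṁ_c = 193810 / [0.970 × (6.97 − -56.3)] = 3157.9 kg/h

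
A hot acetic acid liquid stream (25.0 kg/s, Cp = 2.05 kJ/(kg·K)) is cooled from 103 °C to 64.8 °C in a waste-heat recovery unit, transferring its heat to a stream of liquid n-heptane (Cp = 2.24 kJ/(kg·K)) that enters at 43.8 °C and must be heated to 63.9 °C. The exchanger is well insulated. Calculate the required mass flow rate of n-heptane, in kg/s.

Heat released by hot stream: Q = 25.0 × 2.05 × (103 − 64.8) = 1957.7 kJ/s
Energy balance on cold side (adiabatic exchanger): Q = ṁ_c·Cp_c·(T_c,out − T_c,in)
ṁ_c = 1957.7 / [2.24 × (63.9 − 43.8)] = 43.482 kg/s

ṁ_c = 43.5 kg/s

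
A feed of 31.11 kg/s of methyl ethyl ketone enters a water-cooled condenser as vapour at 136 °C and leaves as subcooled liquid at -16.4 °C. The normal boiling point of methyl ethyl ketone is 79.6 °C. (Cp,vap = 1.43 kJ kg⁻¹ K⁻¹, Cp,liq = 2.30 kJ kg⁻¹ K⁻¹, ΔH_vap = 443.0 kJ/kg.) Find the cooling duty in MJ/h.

vapour 136→79.6 °C: -80.652 kJ/kg
condensation at 79.6 °C: -443 kJ/kg
liquid 79.6→-16.4 °C: -220.8 kJ/kg
Δh = -80.652 + -443 + -220.8 = -744.45 kJ/kg
Q = ṁ·Δh = 31.11 kg/s × -744.45 kJ/kg = -23160 kJ/s
|Q| = 23160 kW = 83376 MJ/h

Q_c = 83400 MJ/h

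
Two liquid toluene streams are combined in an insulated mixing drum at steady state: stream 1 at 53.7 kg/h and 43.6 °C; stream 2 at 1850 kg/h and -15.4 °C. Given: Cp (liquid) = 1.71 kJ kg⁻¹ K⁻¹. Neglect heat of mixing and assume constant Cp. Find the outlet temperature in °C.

Energy balance with Q = 0: Σ ṁᵢCp,ᵢ(T_out − Tᵢ) = 0
T_out = Σ ṁᵢCp,ᵢTᵢ / Σ ṁᵢCp,ᵢ
      = -44714 / 3255.3 = -13.736 °C

T_out = -13.7 °C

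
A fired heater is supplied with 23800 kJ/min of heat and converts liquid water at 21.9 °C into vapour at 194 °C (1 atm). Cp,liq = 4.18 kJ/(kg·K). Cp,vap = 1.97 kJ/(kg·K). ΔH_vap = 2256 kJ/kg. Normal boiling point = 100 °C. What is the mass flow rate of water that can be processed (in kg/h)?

Δh = 4.18×(100−21.9) + 2256 + 1.97×(194−100) = 2767.6 kJ/kg
Q = 23800 kJ/min = 396.67 kJ/s = 1.428e+06 kJ/h
ṁ = Q/Δh = 1.428e+06 / 2767.6 = 515.96 kg/h

ṁ = 516 kg/h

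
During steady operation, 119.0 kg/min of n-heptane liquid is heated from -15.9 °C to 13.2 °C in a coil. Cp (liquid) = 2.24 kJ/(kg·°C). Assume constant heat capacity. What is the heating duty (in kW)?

Q = 129 kW

Q = ṁ·Cp·ΔT = 119.0 × 2.24 × (13.2 − -15.9) = 7756.9 kJ/min
Converting: 7756.9 / 60 s = 129.28 kW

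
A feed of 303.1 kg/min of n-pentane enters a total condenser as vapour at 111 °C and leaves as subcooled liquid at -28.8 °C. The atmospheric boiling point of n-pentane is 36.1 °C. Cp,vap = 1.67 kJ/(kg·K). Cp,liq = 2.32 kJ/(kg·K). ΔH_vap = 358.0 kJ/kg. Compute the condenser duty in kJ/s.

vapour 111→36.1 °C: -125.08 kJ/kg
condensation at 36.1 °C: -358 kJ/kg
liquid 36.1→-28.8 °C: -150.57 kJ/kg
Δh = -125.08 + -358 + -150.57 = -633.65 kJ/kg
Q = ṁ·Δh = 303.1 kg/min × -633.65 kJ/kg = -192060 kJ/min
|Q| = 3201 kW

Q_c = 3200 kJ/s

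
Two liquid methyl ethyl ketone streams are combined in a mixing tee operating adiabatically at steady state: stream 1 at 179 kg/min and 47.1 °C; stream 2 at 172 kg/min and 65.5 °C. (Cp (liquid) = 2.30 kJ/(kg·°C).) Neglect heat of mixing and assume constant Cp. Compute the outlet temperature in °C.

T_out = 56.1 °C

No heat crosses the boundary, so H_out = H_in.
Σ ṁᵢCp,ᵢTᵢ = 179×2.30×47.1 + 172×2.30×65.5 = 45303
Σ ṁᵢCp,ᵢ = 179×2.30 + 172×2.30 = 807.3
T_out = 45303 / 807.3 = 56.117 °C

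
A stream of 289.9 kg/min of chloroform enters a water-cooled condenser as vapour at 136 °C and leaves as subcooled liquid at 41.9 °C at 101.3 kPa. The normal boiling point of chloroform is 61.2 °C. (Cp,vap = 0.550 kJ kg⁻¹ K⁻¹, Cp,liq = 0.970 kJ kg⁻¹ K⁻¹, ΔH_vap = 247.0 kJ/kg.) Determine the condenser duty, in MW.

Q_c = 1.48 MW

vapour 136→61.2 °C: -41.14 kJ/kg
condensation at 61.2 °C: -247 kJ/kg
liquid 61.2→41.9 °C: -18.721 kJ/kg
Δh = -41.14 + -247 + -18.721 = -306.86 kJ/kg
Q = ṁ·Δh = 289.9 kg/min × -306.86 kJ/kg = -88959 kJ/min
|Q| = 1482.7 kW = 1.4827 MW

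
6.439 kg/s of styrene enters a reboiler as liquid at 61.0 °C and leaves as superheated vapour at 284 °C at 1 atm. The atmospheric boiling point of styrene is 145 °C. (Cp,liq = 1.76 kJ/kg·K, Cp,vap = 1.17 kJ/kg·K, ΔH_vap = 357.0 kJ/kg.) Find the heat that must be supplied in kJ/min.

Q = 258000 kJ/min

liquid 61.0→145 °C: 147.84 kJ/kg
vaporisation at 145 °C: 357 kJ/kg
vapour 145→284 °C: 162.63 kJ/kg
Δh = 147.84 + 357 + 162.63 = 667.47 kJ/kg
Q = ṁ·Δh = 6.439 kg/s × 667.47 kJ/kg = 4297.8 kJ/s
|Q| = 4297.8 kW = 257870 kJ/min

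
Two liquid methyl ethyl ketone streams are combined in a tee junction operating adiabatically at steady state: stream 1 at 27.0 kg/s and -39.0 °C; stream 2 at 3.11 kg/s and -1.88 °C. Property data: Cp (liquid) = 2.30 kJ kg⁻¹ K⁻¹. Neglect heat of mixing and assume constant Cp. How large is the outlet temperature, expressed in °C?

T_out = -35.2 °C

Adiabatic, steady state ⇒ Σ ṁᵢCp,ᵢ(T_out − Tᵢ) = 0
Σ ṁᵢCp,ᵢTᵢ = 27.0×2.30×-39.0 + 3.11×2.30×-1.88 = -2435.3
Σ ṁᵢCp,ᵢ = 27.0×2.30 + 3.11×2.30 = 69.253
T_out = -2435.3 / 69.253 = -35.166 °C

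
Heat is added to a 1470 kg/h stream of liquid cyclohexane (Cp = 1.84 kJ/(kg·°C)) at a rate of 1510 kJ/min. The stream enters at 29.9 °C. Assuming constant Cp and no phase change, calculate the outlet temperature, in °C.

Q = 1510 kJ/min = 90600 kJ/h
ΔT = Q/(ṁ·Cp) = 90600/(1470×1.84) = 33.496 K
T_out = 29.9 + 33.496 = 63.396 °C

T_out = 63.4 °C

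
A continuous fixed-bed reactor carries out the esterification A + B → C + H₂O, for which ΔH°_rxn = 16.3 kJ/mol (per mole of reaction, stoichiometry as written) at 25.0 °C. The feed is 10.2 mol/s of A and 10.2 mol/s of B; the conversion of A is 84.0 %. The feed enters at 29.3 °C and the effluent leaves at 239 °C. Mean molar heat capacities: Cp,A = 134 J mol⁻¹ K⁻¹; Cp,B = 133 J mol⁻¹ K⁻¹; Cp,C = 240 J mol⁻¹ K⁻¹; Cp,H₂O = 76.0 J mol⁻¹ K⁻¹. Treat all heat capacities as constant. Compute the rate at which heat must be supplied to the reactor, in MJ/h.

Extent of reaction ξ = 0.840 × 10.2 = 8.568 mol/s
Reaction term: ξ·ΔH°_rxn = 8.568 × 16.3 = 139.66 kJ/s
Sensible, feed 29.3→25 °C: -11.711 kJ/s
Outlet flows (mol/s): A 1.632, B 1.632, C 8.568, H₂O 8.568
Sensible, products 25→239 °C: 672.65 kJ/s
Q = ΔH = 800.6 kJ/s = 800.6 kW
Heat supplied = 2882.2 MJ/h

Q_in = 2880 MJ/h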